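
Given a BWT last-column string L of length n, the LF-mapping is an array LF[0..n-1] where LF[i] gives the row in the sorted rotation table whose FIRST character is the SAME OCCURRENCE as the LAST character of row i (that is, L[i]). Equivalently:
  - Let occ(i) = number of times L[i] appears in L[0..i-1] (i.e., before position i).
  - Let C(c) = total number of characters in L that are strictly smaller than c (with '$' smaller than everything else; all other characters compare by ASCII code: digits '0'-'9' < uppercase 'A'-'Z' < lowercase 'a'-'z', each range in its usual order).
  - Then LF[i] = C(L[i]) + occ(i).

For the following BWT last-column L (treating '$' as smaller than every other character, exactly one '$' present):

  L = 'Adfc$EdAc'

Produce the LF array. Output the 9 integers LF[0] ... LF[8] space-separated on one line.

Char counts: '$':1, 'A':2, 'E':1, 'c':2, 'd':2, 'f':1
C (first-col start): C('$')=0, C('A')=1, C('E')=3, C('c')=4, C('d')=6, C('f')=8
L[0]='A': occ=0, LF[0]=C('A')+0=1+0=1
L[1]='d': occ=0, LF[1]=C('d')+0=6+0=6
L[2]='f': occ=0, LF[2]=C('f')+0=8+0=8
L[3]='c': occ=0, LF[3]=C('c')+0=4+0=4
L[4]='$': occ=0, LF[4]=C('$')+0=0+0=0
L[5]='E': occ=0, LF[5]=C('E')+0=3+0=3
L[6]='d': occ=1, LF[6]=C('d')+1=6+1=7
L[7]='A': occ=1, LF[7]=C('A')+1=1+1=2
L[8]='c': occ=1, LF[8]=C('c')+1=4+1=5

Answer: 1 6 8 4 0 3 7 2 5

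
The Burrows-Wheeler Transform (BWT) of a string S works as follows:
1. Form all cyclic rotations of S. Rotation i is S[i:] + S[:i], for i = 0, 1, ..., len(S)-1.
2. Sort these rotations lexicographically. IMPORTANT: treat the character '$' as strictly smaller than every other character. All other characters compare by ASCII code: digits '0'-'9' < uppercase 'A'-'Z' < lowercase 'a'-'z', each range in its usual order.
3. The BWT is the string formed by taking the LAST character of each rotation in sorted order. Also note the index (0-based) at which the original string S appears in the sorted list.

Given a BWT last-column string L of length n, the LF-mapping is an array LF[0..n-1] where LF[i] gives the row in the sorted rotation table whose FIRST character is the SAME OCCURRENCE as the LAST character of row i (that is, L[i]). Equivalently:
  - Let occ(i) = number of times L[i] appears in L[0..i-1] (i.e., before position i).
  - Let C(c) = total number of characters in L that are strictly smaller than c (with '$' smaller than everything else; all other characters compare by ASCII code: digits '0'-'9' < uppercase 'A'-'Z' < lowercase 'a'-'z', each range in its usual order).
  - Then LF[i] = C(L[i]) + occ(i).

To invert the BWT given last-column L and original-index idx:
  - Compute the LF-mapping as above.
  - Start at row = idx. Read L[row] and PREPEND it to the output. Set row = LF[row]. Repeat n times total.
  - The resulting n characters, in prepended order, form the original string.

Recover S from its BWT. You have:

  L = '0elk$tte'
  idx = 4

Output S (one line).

LF mapping: 1 2 5 4 0 6 7 3
Walk LF starting at row 4, prepending L[row]:
  step 1: row=4, L[4]='$', prepend. Next row=LF[4]=0
  step 2: row=0, L[0]='0', prepend. Next row=LF[0]=1
  step 3: row=1, L[1]='e', prepend. Next row=LF[1]=2
  step 4: row=2, L[2]='l', prepend. Next row=LF[2]=5
  step 5: row=5, L[5]='t', prepend. Next row=LF[5]=6
  step 6: row=6, L[6]='t', prepend. Next row=LF[6]=7
  step 7: row=7, L[7]='e', prepend. Next row=LF[7]=3
  step 8: row=3, L[3]='k', prepend. Next row=LF[3]=4
Reversed output: kettle0$

Answer: kettle0$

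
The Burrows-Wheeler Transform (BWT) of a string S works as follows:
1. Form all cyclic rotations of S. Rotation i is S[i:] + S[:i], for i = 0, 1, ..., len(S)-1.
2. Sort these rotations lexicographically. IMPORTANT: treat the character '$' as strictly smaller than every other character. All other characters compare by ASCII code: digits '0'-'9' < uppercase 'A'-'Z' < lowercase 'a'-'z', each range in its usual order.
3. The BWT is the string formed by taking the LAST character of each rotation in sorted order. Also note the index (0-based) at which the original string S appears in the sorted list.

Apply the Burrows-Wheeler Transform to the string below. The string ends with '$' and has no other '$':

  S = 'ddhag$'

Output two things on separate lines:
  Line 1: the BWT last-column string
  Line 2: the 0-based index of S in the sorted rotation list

Answer: gh$dad
2

Derivation:
All 6 rotations (rotation i = S[i:]+S[:i]):
  rot[0] = ddhag$
  rot[1] = dhag$d
  rot[2] = hag$dd
  rot[3] = ag$ddh
  rot[4] = g$ddha
  rot[5] = $ddhag
Sorted (with $ < everything):
  sorted[0] = $ddhag  (last char: 'g')
  sorted[1] = ag$ddh  (last char: 'h')
  sorted[2] = ddhag$  (last char: '$')
  sorted[3] = dhag$d  (last char: 'd')
  sorted[4] = g$ddha  (last char: 'a')
  sorted[5] = hag$dd  (last char: 'd')
Last column: gh$dad
Original string S is at sorted index 2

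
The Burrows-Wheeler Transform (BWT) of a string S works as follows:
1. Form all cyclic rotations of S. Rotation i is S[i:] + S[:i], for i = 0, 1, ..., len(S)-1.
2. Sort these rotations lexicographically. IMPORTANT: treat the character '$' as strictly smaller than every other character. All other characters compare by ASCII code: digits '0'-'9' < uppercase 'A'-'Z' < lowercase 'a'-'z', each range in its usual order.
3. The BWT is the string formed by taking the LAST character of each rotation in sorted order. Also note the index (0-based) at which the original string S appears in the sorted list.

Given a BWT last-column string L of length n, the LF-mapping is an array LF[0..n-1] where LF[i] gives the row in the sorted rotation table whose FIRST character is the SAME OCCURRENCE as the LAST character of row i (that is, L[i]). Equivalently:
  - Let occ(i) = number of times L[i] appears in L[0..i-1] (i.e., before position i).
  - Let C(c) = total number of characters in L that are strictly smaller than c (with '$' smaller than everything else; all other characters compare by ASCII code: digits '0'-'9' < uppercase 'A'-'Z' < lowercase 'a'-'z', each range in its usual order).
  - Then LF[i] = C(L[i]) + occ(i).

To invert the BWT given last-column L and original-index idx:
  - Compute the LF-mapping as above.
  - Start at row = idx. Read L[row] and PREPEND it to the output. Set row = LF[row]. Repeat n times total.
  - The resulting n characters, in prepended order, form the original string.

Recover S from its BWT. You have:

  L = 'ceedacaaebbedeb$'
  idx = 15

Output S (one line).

LF mapping: 7 11 12 9 1 8 2 3 13 4 5 14 10 15 6 0
Walk LF starting at row 15, prepending L[row]:
  step 1: row=15, L[15]='$', prepend. Next row=LF[15]=0
  step 2: row=0, L[0]='c', prepend. Next row=LF[0]=7
  step 3: row=7, L[7]='a', prepend. Next row=LF[7]=3
  step 4: row=3, L[3]='d', prepend. Next row=LF[3]=9
  step 5: row=9, L[9]='b', prepend. Next row=LF[9]=4
  step 6: row=4, L[4]='a', prepend. Next row=LF[4]=1
  step 7: row=1, L[1]='e', prepend. Next row=LF[1]=11
  step 8: row=11, L[11]='e', prepend. Next row=LF[11]=14
  step 9: row=14, L[14]='b', prepend. Next row=LF[14]=6
  step 10: row=6, L[6]='a', prepend. Next row=LF[6]=2
  step 11: row=2, L[2]='e', prepend. Next row=LF[2]=12
  step 12: row=12, L[12]='d', prepend. Next row=LF[12]=10
  step 13: row=10, L[10]='b', prepend. Next row=LF[10]=5
  step 14: row=5, L[5]='c', prepend. Next row=LF[5]=8
  step 15: row=8, L[8]='e', prepend. Next row=LF[8]=13
  step 16: row=13, L[13]='e', prepend. Next row=LF[13]=15
Reversed output: eecbdeabeeabdac$

Answer: eecbdeabeeabdac$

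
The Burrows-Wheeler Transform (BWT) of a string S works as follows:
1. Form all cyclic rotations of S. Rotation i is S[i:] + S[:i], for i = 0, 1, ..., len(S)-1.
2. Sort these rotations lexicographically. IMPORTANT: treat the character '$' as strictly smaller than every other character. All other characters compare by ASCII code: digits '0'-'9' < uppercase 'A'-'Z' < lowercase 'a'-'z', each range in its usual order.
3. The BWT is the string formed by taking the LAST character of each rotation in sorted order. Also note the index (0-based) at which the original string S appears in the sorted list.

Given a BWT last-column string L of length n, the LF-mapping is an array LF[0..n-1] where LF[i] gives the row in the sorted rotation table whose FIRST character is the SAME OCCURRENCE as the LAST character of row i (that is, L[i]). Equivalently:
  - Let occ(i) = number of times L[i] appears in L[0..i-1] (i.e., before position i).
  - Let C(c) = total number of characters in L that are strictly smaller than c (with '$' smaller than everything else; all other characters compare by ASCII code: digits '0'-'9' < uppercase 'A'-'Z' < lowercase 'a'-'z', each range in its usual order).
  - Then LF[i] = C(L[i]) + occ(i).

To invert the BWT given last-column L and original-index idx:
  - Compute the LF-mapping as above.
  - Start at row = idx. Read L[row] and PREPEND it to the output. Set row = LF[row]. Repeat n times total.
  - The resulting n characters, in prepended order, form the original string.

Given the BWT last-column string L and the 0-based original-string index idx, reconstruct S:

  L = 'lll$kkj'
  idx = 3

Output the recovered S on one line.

Answer: kljlkl$

Derivation:
LF mapping: 4 5 6 0 2 3 1
Walk LF starting at row 3, prepending L[row]:
  step 1: row=3, L[3]='$', prepend. Next row=LF[3]=0
  step 2: row=0, L[0]='l', prepend. Next row=LF[0]=4
  step 3: row=4, L[4]='k', prepend. Next row=LF[4]=2
  step 4: row=2, L[2]='l', prepend. Next row=LF[2]=6
  step 5: row=6, L[6]='j', prepend. Next row=LF[6]=1
  step 6: row=1, L[1]='l', prepend. Next row=LF[1]=5
  step 7: row=5, L[5]='k', prepend. Next row=LF[5]=3
Reversed output: kljlkl$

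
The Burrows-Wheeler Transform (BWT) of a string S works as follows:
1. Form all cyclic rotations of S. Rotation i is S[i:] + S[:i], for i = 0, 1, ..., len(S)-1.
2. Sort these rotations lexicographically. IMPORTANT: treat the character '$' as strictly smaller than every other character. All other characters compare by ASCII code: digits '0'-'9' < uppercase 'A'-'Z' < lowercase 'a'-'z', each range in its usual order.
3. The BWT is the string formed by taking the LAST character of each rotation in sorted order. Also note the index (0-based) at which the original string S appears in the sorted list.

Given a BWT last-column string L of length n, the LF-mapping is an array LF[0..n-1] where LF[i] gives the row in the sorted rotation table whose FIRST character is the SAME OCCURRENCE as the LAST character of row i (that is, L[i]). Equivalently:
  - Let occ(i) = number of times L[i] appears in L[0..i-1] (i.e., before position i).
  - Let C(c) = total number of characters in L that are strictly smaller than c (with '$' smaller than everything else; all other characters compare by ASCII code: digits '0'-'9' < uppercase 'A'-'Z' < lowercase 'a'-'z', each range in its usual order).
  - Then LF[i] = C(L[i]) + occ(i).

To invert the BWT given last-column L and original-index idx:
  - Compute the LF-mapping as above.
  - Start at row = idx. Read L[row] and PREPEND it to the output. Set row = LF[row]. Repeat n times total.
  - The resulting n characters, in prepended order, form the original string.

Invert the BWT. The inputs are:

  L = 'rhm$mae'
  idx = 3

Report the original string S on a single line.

LF mapping: 6 3 4 0 5 1 2
Walk LF starting at row 3, prepending L[row]:
  step 1: row=3, L[3]='$', prepend. Next row=LF[3]=0
  step 2: row=0, L[0]='r', prepend. Next row=LF[0]=6
  step 3: row=6, L[6]='e', prepend. Next row=LF[6]=2
  step 4: row=2, L[2]='m', prepend. Next row=LF[2]=4
  step 5: row=4, L[4]='m', prepend. Next row=LF[4]=5
  step 6: row=5, L[5]='a', prepend. Next row=LF[5]=1
  step 7: row=1, L[1]='h', prepend. Next row=LF[1]=3
Reversed output: hammer$

Answer: hammer$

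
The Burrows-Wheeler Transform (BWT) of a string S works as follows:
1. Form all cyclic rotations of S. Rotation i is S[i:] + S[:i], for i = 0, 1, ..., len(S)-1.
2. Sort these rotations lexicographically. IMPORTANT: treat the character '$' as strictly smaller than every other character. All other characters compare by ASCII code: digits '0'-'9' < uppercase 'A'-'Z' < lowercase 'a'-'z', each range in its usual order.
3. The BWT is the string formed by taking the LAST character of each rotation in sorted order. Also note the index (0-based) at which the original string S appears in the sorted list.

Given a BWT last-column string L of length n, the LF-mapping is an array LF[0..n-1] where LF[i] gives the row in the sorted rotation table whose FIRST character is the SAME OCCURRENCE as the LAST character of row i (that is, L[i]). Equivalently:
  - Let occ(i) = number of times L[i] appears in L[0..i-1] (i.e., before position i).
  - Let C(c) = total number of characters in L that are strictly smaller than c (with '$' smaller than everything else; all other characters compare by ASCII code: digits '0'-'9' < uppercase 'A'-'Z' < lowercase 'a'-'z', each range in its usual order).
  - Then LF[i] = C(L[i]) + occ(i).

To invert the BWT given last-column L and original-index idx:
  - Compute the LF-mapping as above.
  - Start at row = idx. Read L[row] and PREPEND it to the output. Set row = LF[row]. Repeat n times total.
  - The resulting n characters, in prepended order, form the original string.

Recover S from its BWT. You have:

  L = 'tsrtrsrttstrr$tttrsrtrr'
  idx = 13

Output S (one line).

LF mapping: 14 10 1 15 2 11 3 16 17 12 18 4 5 0 19 20 21 6 13 7 22 8 9
Walk LF starting at row 13, prepending L[row]:
  step 1: row=13, L[13]='$', prepend. Next row=LF[13]=0
  step 2: row=0, L[0]='t', prepend. Next row=LF[0]=14
  step 3: row=14, L[14]='t', prepend. Next row=LF[14]=19
  step 4: row=19, L[19]='r', prepend. Next row=LF[19]=7
  step 5: row=7, L[7]='t', prepend. Next row=LF[7]=16
  step 6: row=16, L[16]='t', prepend. Next row=LF[16]=21
  step 7: row=21, L[21]='r', prepend. Next row=LF[21]=8
  step 8: row=8, L[8]='t', prepend. Next row=LF[8]=17
  step 9: row=17, L[17]='r', prepend. Next row=LF[17]=6
  step 10: row=6, L[6]='r', prepend. Next row=LF[6]=3
  step 11: row=3, L[3]='t', prepend. Next row=LF[3]=15
  step 12: row=15, L[15]='t', prepend. Next row=LF[15]=20
  step 13: row=20, L[20]='t', prepend. Next row=LF[20]=22
  step 14: row=22, L[22]='r', prepend. Next row=LF[22]=9
  step 15: row=9, L[9]='s', prepend. Next row=LF[9]=12
  step 16: row=12, L[12]='r', prepend. Next row=LF[12]=5
  step 17: row=5, L[5]='s', prepend. Next row=LF[5]=11
  step 18: row=11, L[11]='r', prepend. Next row=LF[11]=4
  step 19: row=4, L[4]='r', prepend. Next row=LF[4]=2
  step 20: row=2, L[2]='r', prepend. Next row=LF[2]=1
  step 21: row=1, L[1]='s', prepend. Next row=LF[1]=10
  step 22: row=10, L[10]='t', prepend. Next row=LF[10]=18
  step 23: row=18, L[18]='s', prepend. Next row=LF[18]=13
Reversed output: stsrrrsrsrtttrrtrttrtt$

Answer: stsrrrsrsrtttrrtrttrtt$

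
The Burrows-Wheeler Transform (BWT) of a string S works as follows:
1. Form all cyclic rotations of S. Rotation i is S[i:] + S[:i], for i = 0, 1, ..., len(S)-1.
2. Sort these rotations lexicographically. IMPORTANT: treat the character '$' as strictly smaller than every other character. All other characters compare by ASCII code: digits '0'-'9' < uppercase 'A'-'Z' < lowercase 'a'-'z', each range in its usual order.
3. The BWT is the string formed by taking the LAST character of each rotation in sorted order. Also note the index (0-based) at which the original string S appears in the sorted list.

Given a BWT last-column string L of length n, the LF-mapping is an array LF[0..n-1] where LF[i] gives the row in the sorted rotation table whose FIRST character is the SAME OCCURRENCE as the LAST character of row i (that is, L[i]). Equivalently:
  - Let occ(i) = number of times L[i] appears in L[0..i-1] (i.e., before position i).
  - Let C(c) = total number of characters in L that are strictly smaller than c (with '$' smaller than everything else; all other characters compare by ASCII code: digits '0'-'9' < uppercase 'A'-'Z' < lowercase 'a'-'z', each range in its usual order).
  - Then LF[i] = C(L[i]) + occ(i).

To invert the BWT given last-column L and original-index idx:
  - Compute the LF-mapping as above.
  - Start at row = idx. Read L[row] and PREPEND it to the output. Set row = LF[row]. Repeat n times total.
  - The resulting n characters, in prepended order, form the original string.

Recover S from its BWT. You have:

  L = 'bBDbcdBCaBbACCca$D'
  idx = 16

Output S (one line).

LF mapping: 12 2 8 13 15 17 3 5 10 4 14 1 6 7 16 11 0 9
Walk LF starting at row 16, prepending L[row]:
  step 1: row=16, L[16]='$', prepend. Next row=LF[16]=0
  step 2: row=0, L[0]='b', prepend. Next row=LF[0]=12
  step 3: row=12, L[12]='C', prepend. Next row=LF[12]=6
  step 4: row=6, L[6]='B', prepend. Next row=LF[6]=3
  step 5: row=3, L[3]='b', prepend. Next row=LF[3]=13
  step 6: row=13, L[13]='C', prepend. Next row=LF[13]=7
  step 7: row=7, L[7]='C', prepend. Next row=LF[7]=5
  step 8: row=5, L[5]='d', prepend. Next row=LF[5]=17
  step 9: row=17, L[17]='D', prepend. Next row=LF[17]=9
  step 10: row=9, L[9]='B', prepend. Next row=LF[9]=4
  step 11: row=4, L[4]='c', prepend. Next row=LF[4]=15
  step 12: row=15, L[15]='a', prepend. Next row=LF[15]=11
  step 13: row=11, L[11]='A', prepend. Next row=LF[11]=1
  step 14: row=1, L[1]='B', prepend. Next row=LF[1]=2
  step 15: row=2, L[2]='D', prepend. Next row=LF[2]=8
  step 16: row=8, L[8]='a', prepend. Next row=LF[8]=10
  step 17: row=10, L[10]='b', prepend. Next row=LF[10]=14
  step 18: row=14, L[14]='c', prepend. Next row=LF[14]=16
Reversed output: cbaDBAacBDdCCbBCb$

Answer: cbaDBAacBDdCCbBCb$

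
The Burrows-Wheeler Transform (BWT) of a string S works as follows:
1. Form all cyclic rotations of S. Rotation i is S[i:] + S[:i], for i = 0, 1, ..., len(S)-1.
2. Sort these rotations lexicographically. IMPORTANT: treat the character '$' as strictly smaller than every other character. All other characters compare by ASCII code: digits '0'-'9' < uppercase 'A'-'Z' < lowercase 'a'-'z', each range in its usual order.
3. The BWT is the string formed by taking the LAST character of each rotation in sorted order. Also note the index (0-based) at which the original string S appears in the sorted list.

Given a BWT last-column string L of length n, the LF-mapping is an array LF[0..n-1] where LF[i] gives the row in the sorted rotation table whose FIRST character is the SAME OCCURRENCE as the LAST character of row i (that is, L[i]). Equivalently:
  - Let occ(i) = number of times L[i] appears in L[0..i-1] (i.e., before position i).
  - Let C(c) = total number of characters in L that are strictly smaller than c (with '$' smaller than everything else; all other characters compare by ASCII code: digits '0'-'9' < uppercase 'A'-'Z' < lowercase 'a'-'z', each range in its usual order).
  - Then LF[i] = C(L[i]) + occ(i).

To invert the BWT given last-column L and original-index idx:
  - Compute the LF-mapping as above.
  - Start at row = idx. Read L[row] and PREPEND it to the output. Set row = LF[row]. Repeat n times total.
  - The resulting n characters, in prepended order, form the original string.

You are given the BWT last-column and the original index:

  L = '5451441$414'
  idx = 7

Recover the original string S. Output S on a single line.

LF mapping: 9 4 10 1 5 6 2 0 7 3 8
Walk LF starting at row 7, prepending L[row]:
  step 1: row=7, L[7]='$', prepend. Next row=LF[7]=0
  step 2: row=0, L[0]='5', prepend. Next row=LF[0]=9
  step 3: row=9, L[9]='1', prepend. Next row=LF[9]=3
  step 4: row=3, L[3]='1', prepend. Next row=LF[3]=1
  step 5: row=1, L[1]='4', prepend. Next row=LF[1]=4
  step 6: row=4, L[4]='4', prepend. Next row=LF[4]=5
  step 7: row=5, L[5]='4', prepend. Next row=LF[5]=6
  step 8: row=6, L[6]='1', prepend. Next row=LF[6]=2
  step 9: row=2, L[2]='5', prepend. Next row=LF[2]=10
  step 10: row=10, L[10]='4', prepend. Next row=LF[10]=8
  step 11: row=8, L[8]='4', prepend. Next row=LF[8]=7
Reversed output: 4451444115$

Answer: 4451444115$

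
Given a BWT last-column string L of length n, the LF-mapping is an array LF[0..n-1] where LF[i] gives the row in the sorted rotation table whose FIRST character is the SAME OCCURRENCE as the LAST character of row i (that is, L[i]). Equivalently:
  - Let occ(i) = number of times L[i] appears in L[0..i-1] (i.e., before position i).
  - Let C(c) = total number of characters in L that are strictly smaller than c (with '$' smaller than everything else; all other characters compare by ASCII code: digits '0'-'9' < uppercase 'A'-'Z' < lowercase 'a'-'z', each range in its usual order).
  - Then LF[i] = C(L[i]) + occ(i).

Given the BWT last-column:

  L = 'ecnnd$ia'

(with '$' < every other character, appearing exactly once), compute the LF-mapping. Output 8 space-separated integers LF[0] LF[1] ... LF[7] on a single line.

Answer: 4 2 6 7 3 0 5 1

Derivation:
Char counts: '$':1, 'a':1, 'c':1, 'd':1, 'e':1, 'i':1, 'n':2
C (first-col start): C('$')=0, C('a')=1, C('c')=2, C('d')=3, C('e')=4, C('i')=5, C('n')=6
L[0]='e': occ=0, LF[0]=C('e')+0=4+0=4
L[1]='c': occ=0, LF[1]=C('c')+0=2+0=2
L[2]='n': occ=0, LF[2]=C('n')+0=6+0=6
L[3]='n': occ=1, LF[3]=C('n')+1=6+1=7
L[4]='d': occ=0, LF[4]=C('d')+0=3+0=3
L[5]='$': occ=0, LF[5]=C('$')+0=0+0=0
L[6]='i': occ=0, LF[6]=C('i')+0=5+0=5
L[7]='a': occ=0, LF[7]=C('a')+0=1+0=1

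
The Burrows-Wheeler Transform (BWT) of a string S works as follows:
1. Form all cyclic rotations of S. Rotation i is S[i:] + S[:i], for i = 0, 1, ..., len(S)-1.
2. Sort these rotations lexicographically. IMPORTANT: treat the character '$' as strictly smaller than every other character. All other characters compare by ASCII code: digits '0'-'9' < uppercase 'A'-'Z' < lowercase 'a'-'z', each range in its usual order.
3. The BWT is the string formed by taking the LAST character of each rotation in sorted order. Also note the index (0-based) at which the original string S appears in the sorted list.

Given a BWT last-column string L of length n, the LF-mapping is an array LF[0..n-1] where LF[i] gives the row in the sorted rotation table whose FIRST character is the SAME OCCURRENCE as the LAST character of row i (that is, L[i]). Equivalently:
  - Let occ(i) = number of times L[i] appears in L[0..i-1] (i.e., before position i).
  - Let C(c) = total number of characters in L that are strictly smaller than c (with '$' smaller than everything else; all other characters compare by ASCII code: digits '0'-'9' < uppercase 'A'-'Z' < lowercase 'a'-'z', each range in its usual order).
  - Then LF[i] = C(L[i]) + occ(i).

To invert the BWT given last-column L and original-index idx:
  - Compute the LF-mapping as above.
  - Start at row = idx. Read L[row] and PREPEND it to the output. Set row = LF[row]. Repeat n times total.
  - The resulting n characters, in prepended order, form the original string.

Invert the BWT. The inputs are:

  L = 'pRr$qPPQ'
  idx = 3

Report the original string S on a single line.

LF mapping: 5 4 7 0 6 1 2 3
Walk LF starting at row 3, prepending L[row]:
  step 1: row=3, L[3]='$', prepend. Next row=LF[3]=0
  step 2: row=0, L[0]='p', prepend. Next row=LF[0]=5
  step 3: row=5, L[5]='P', prepend. Next row=LF[5]=1
  step 4: row=1, L[1]='R', prepend. Next row=LF[1]=4
  step 5: row=4, L[4]='q', prepend. Next row=LF[4]=6
  step 6: row=6, L[6]='P', prepend. Next row=LF[6]=2
  step 7: row=2, L[2]='r', prepend. Next row=LF[2]=7
  step 8: row=7, L[7]='Q', prepend. Next row=LF[7]=3
Reversed output: QrPqRPp$

Answer: QrPqRPp$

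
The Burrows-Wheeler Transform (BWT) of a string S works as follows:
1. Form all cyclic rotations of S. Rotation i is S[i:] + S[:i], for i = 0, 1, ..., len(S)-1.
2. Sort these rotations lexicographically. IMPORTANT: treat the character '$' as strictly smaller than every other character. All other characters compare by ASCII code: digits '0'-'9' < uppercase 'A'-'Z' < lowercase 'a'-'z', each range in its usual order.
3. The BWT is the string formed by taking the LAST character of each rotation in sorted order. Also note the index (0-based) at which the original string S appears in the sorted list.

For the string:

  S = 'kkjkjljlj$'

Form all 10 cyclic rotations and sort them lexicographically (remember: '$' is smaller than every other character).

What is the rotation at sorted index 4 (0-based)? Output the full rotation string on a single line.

All 10 rotations (rotation i = S[i:]+S[:i]):
  rot[0] = kkjkjljlj$
  rot[1] = kjkjljlj$k
  rot[2] = jkjljlj$kk
  rot[3] = kjljlj$kkj
  rot[4] = jljlj$kkjk
  rot[5] = ljlj$kkjkj
  rot[6] = jlj$kkjkjl
  rot[7] = lj$kkjkjlj
  rot[8] = j$kkjkjljl
  rot[9] = $kkjkjljlj
Sorted (with $ < everything):
  sorted[0] = $kkjkjljlj
  sorted[1] = j$kkjkjljl
  sorted[2] = jkjljlj$kk
  sorted[3] = jlj$kkjkjl
  sorted[4] = jljlj$kkjk
  sorted[5] = kjkjljlj$k
  sorted[6] = kjljlj$kkj
  sorted[7] = kkjkjljlj$
  sorted[8] = lj$kkjkjlj
  sorted[9] = ljlj$kkjkj
sorted[4] = jljlj$kkjk

Answer: jljlj$kkjk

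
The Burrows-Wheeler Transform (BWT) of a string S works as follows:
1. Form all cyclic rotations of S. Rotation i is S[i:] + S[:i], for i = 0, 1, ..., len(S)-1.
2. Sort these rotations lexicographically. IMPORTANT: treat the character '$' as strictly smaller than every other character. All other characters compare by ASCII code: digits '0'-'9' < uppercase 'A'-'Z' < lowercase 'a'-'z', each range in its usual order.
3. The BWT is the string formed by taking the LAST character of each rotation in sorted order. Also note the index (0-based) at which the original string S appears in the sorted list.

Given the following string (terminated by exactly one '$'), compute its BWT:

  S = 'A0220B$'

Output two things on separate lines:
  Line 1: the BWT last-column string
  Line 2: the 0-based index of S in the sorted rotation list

Answer: BA220$0
5

Derivation:
All 7 rotations (rotation i = S[i:]+S[:i]):
  rot[0] = A0220B$
  rot[1] = 0220B$A
  rot[2] = 220B$A0
  rot[3] = 20B$A02
  rot[4] = 0B$A022
  rot[5] = B$A0220
  rot[6] = $A0220B
Sorted (with $ < everything):
  sorted[0] = $A0220B  (last char: 'B')
  sorted[1] = 0220B$A  (last char: 'A')
  sorted[2] = 0B$A022  (last char: '2')
  sorted[3] = 20B$A02  (last char: '2')
  sorted[4] = 220B$A0  (last char: '0')
  sorted[5] = A0220B$  (last char: '$')
  sorted[6] = B$A0220  (last char: '0')
Last column: BA220$0
Original string S is at sorted index 5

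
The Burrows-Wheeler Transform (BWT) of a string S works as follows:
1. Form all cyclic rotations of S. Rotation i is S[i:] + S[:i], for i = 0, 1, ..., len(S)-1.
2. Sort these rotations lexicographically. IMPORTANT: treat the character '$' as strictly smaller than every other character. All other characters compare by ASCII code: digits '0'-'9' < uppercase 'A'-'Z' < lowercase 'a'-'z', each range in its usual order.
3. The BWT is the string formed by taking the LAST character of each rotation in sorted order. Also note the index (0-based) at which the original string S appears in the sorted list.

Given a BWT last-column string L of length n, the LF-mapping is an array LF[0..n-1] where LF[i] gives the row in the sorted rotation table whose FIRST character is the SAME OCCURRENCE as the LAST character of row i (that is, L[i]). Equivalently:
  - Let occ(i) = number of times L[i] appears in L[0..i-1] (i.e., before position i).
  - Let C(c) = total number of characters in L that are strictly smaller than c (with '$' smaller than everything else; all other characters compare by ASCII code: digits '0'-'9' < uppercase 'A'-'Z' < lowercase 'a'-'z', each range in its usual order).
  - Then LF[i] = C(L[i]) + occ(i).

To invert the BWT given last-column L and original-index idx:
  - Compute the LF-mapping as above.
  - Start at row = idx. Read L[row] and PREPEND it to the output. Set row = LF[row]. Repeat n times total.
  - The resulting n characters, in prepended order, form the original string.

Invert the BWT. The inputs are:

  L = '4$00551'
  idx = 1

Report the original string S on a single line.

Answer: 001554$

Derivation:
LF mapping: 4 0 1 2 5 6 3
Walk LF starting at row 1, prepending L[row]:
  step 1: row=1, L[1]='$', prepend. Next row=LF[1]=0
  step 2: row=0, L[0]='4', prepend. Next row=LF[0]=4
  step 3: row=4, L[4]='5', prepend. Next row=LF[4]=5
  step 4: row=5, L[5]='5', prepend. Next row=LF[5]=6
  step 5: row=6, L[6]='1', prepend. Next row=LF[6]=3
  step 6: row=3, L[3]='0', prepend. Next row=LF[3]=2
  step 7: row=2, L[2]='0', prepend. Next row=LF[2]=1
Reversed output: 001554$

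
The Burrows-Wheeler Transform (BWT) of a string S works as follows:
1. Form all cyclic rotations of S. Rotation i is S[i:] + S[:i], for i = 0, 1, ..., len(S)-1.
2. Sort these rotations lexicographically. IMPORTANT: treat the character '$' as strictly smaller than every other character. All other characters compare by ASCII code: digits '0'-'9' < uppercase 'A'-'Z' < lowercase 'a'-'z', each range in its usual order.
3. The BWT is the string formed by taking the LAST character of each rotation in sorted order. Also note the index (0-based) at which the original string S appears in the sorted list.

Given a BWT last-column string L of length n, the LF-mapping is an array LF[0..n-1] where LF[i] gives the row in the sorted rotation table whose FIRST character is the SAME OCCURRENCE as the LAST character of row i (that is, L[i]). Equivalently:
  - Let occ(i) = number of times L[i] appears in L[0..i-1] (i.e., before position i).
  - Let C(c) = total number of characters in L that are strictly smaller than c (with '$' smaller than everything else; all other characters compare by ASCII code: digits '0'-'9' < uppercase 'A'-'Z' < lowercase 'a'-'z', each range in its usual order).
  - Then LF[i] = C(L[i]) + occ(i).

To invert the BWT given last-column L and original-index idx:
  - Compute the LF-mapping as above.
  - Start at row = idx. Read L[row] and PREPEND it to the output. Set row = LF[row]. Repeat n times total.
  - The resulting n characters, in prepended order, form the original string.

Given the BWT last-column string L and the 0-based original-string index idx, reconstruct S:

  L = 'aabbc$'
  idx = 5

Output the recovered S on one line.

LF mapping: 1 2 3 4 5 0
Walk LF starting at row 5, prepending L[row]:
  step 1: row=5, L[5]='$', prepend. Next row=LF[5]=0
  step 2: row=0, L[0]='a', prepend. Next row=LF[0]=1
  step 3: row=1, L[1]='a', prepend. Next row=LF[1]=2
  step 4: row=2, L[2]='b', prepend. Next row=LF[2]=3
  step 5: row=3, L[3]='b', prepend. Next row=LF[3]=4
  step 6: row=4, L[4]='c', prepend. Next row=LF[4]=5
Reversed output: cbbaa$

Answer: cbbaa$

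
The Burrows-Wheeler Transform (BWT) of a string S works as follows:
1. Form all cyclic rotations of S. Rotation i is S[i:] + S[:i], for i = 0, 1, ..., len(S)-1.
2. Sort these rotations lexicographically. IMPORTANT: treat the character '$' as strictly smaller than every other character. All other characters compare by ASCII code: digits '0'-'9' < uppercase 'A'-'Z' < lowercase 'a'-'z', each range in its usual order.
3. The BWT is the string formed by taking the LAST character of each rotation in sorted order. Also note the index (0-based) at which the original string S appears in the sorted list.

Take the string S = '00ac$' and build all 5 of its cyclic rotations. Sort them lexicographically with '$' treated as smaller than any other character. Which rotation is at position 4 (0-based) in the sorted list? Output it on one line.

Answer: c$00a

Derivation:
All 5 rotations (rotation i = S[i:]+S[:i]):
  rot[0] = 00ac$
  rot[1] = 0ac$0
  rot[2] = ac$00
  rot[3] = c$00a
  rot[4] = $00ac
Sorted (with $ < everything):
  sorted[0] = $00ac
  sorted[1] = 00ac$
  sorted[2] = 0ac$0
  sorted[3] = ac$00
  sorted[4] = c$00a
sorted[4] = c$00a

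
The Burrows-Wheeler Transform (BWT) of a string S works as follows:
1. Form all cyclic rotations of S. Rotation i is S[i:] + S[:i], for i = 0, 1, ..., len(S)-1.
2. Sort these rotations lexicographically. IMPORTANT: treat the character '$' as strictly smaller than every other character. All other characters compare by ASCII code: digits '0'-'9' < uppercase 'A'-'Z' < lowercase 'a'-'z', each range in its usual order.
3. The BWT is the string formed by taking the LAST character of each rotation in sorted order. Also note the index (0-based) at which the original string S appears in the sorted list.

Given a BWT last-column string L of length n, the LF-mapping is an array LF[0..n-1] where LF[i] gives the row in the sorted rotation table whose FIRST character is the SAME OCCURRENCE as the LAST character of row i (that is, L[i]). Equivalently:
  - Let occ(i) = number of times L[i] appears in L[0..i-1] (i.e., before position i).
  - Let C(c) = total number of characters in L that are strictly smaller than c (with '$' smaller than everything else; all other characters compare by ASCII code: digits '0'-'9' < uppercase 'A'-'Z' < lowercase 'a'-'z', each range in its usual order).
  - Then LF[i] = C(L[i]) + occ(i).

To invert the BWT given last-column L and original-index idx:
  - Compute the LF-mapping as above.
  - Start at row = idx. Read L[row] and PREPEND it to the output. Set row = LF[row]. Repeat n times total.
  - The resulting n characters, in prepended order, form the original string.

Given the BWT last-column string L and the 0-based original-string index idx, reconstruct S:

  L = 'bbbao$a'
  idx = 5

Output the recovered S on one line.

Answer: baobab$

Derivation:
LF mapping: 3 4 5 1 6 0 2
Walk LF starting at row 5, prepending L[row]:
  step 1: row=5, L[5]='$', prepend. Next row=LF[5]=0
  step 2: row=0, L[0]='b', prepend. Next row=LF[0]=3
  step 3: row=3, L[3]='a', prepend. Next row=LF[3]=1
  step 4: row=1, L[1]='b', prepend. Next row=LF[1]=4
  step 5: row=4, L[4]='o', prepend. Next row=LF[4]=6
  step 6: row=6, L[6]='a', prepend. Next row=LF[6]=2
  step 7: row=2, L[2]='b', prepend. Next row=LF[2]=5
Reversed output: baobab$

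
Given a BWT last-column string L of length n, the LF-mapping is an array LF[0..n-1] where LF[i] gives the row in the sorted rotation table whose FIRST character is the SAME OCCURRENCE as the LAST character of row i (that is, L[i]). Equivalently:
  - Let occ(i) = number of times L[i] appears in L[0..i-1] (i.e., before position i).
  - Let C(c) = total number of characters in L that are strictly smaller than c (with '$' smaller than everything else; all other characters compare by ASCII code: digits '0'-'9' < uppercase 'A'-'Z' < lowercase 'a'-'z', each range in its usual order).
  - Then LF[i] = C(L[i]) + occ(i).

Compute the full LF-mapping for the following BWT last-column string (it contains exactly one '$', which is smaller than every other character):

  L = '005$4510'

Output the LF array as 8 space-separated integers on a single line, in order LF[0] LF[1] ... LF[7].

Answer: 1 2 6 0 5 7 4 3

Derivation:
Char counts: '$':1, '0':3, '1':1, '4':1, '5':2
C (first-col start): C('$')=0, C('0')=1, C('1')=4, C('4')=5, C('5')=6
L[0]='0': occ=0, LF[0]=C('0')+0=1+0=1
L[1]='0': occ=1, LF[1]=C('0')+1=1+1=2
L[2]='5': occ=0, LF[2]=C('5')+0=6+0=6
L[3]='$': occ=0, LF[3]=C('$')+0=0+0=0
L[4]='4': occ=0, LF[4]=C('4')+0=5+0=5
L[5]='5': occ=1, LF[5]=C('5')+1=6+1=7
L[6]='1': occ=0, LF[6]=C('1')+0=4+0=4
L[7]='0': occ=2, LF[7]=C('0')+2=1+2=3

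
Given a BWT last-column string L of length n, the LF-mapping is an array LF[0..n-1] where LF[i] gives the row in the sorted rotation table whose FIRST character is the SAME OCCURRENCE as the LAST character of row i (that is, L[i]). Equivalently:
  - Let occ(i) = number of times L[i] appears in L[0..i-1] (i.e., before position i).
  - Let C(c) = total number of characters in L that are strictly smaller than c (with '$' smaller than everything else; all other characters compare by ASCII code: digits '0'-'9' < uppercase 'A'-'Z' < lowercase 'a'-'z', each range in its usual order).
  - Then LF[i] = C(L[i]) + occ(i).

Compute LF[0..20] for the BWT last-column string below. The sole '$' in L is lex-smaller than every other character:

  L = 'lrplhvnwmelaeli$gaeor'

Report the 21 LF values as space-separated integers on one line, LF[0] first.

Char counts: '$':1, 'a':2, 'e':3, 'g':1, 'h':1, 'i':1, 'l':4, 'm':1, 'n':1, 'o':1, 'p':1, 'r':2, 'v':1, 'w':1
C (first-col start): C('$')=0, C('a')=1, C('e')=3, C('g')=6, C('h')=7, C('i')=8, C('l')=9, C('m')=13, C('n')=14, C('o')=15, C('p')=16, C('r')=17, C('v')=19, C('w')=20
L[0]='l': occ=0, LF[0]=C('l')+0=9+0=9
L[1]='r': occ=0, LF[1]=C('r')+0=17+0=17
L[2]='p': occ=0, LF[2]=C('p')+0=16+0=16
L[3]='l': occ=1, LF[3]=C('l')+1=9+1=10
L[4]='h': occ=0, LF[4]=C('h')+0=7+0=7
L[5]='v': occ=0, LF[5]=C('v')+0=19+0=19
L[6]='n': occ=0, LF[6]=C('n')+0=14+0=14
L[7]='w': occ=0, LF[7]=C('w')+0=20+0=20
L[8]='m': occ=0, LF[8]=C('m')+0=13+0=13
L[9]='e': occ=0, LF[9]=C('e')+0=3+0=3
L[10]='l': occ=2, LF[10]=C('l')+2=9+2=11
L[11]='a': occ=0, LF[11]=C('a')+0=1+0=1
L[12]='e': occ=1, LF[12]=C('e')+1=3+1=4
L[13]='l': occ=3, LF[13]=C('l')+3=9+3=12
L[14]='i': occ=0, LF[14]=C('i')+0=8+0=8
L[15]='$': occ=0, LF[15]=C('$')+0=0+0=0
L[16]='g': occ=0, LF[16]=C('g')+0=6+0=6
L[17]='a': occ=1, LF[17]=C('a')+1=1+1=2
L[18]='e': occ=2, LF[18]=C('e')+2=3+2=5
L[19]='o': occ=0, LF[19]=C('o')+0=15+0=15
L[20]='r': occ=1, LF[20]=C('r')+1=17+1=18

Answer: 9 17 16 10 7 19 14 20 13 3 11 1 4 12 8 0 6 2 5 15 18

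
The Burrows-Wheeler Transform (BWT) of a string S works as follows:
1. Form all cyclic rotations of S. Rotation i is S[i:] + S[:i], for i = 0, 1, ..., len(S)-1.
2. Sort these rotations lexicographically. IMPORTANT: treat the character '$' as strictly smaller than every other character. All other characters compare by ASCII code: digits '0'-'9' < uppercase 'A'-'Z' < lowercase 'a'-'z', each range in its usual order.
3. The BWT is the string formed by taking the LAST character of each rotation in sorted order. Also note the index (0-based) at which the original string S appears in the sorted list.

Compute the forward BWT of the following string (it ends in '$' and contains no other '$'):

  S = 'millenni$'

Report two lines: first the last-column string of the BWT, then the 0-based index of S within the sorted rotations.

Answer: ilnmli$ne
6

Derivation:
All 9 rotations (rotation i = S[i:]+S[:i]):
  rot[0] = millenni$
  rot[1] = illenni$m
  rot[2] = llenni$mi
  rot[3] = lenni$mil
  rot[4] = enni$mill
  rot[5] = nni$mille
  rot[6] = ni$millen
  rot[7] = i$millenn
  rot[8] = $millenni
Sorted (with $ < everything):
  sorted[0] = $millenni  (last char: 'i')
  sorted[1] = enni$mill  (last char: 'l')
  sorted[2] = i$millenn  (last char: 'n')
  sorted[3] = illenni$m  (last char: 'm')
  sorted[4] = lenni$mil  (last char: 'l')
  sorted[5] = llenni$mi  (last char: 'i')
  sorted[6] = millenni$  (last char: '$')
  sorted[7] = ni$millen  (last char: 'n')
  sorted[8] = nni$mille  (last char: 'e')
Last column: ilnmli$ne
Original string S is at sorted index 6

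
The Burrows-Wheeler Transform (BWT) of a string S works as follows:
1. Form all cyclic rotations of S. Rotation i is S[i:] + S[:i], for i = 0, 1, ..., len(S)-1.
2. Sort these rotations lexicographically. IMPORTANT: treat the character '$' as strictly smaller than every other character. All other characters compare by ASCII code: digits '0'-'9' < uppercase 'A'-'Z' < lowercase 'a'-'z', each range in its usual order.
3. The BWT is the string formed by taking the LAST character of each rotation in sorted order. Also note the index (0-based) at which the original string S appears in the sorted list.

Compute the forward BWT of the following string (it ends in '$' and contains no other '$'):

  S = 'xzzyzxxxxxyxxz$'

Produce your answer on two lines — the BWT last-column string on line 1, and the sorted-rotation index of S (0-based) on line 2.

All 15 rotations (rotation i = S[i:]+S[:i]):
  rot[0] = xzzyzxxxxxyxxz$
  rot[1] = zzyzxxxxxyxxz$x
  rot[2] = zyzxxxxxyxxz$xz
  rot[3] = yzxxxxxyxxz$xzz
  rot[4] = zxxxxxyxxz$xzzy
  rot[5] = xxxxxyxxz$xzzyz
  rot[6] = xxxxyxxz$xzzyzx
  rot[7] = xxxyxxz$xzzyzxx
  rot[8] = xxyxxz$xzzyzxxx
  rot[9] = xyxxz$xzzyzxxxx
  rot[10] = yxxz$xzzyzxxxxx
  rot[11] = xxz$xzzyzxxxxxy
  rot[12] = xz$xzzyzxxxxxyx
  rot[13] = z$xzzyzxxxxxyxx
  rot[14] = $xzzyzxxxxxyxxz
Sorted (with $ < everything):
  sorted[0] = $xzzyzxxxxxyxxz  (last char: 'z')
  sorted[1] = xxxxxyxxz$xzzyz  (last char: 'z')
  sorted[2] = xxxxyxxz$xzzyzx  (last char: 'x')
  sorted[3] = xxxyxxz$xzzyzxx  (last char: 'x')
  sorted[4] = xxyxxz$xzzyzxxx  (last char: 'x')
  sorted[5] = xxz$xzzyzxxxxxy  (last char: 'y')
  sorted[6] = xyxxz$xzzyzxxxx  (last char: 'x')
  sorted[7] = xz$xzzyzxxxxxyx  (last char: 'x')
  sorted[8] = xzzyzxxxxxyxxz$  (last char: '$')
  sorted[9] = yxxz$xzzyzxxxxx  (last char: 'x')
  sorted[10] = yzxxxxxyxxz$xzz  (last char: 'z')
  sorted[11] = z$xzzyzxxxxxyxx  (last char: 'x')
  sorted[12] = zxxxxxyxxz$xzzy  (last char: 'y')
  sorted[13] = zyzxxxxxyxxz$xz  (last char: 'z')
  sorted[14] = zzyzxxxxxyxxz$x  (last char: 'x')
Last column: zzxxxyxx$xzxyzx
Original string S is at sorted index 8

Answer: zzxxxyxx$xzxyzx
8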